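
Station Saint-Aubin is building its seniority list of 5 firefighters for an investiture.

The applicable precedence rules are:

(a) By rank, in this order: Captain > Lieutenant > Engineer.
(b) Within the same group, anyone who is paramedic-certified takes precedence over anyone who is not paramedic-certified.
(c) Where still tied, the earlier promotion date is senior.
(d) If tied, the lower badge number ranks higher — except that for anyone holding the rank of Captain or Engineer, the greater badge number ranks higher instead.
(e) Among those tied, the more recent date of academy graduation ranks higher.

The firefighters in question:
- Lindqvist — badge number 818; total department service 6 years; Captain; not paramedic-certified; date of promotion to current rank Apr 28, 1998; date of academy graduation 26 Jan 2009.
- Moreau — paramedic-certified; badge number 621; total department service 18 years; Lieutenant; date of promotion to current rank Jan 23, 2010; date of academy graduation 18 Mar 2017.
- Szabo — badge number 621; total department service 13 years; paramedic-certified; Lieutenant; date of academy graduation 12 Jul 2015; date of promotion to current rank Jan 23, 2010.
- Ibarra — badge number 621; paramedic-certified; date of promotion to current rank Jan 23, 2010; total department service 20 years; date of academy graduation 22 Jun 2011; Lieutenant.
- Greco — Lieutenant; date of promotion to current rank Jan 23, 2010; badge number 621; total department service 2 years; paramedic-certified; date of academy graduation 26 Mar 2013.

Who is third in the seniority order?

By rank: Lindqvist (Captain); then Moreau, Szabo, Greco and Ibarra (Lieutenant).
Moreau, Szabo, Greco and Ibarra are each paramedic-certified, so the next rule applies.
Moreau, Szabo, Greco and Ibarra all have date of promotion to current rank Jan 23, 2010, so the next rule applies.
Moreau, Szabo, Greco and Ibarra all have badge number 621, so the next rule applies.
Among Moreau, Szabo, Greco and Ibarra, by date of academy graduation (later first): Moreau (18 Mar 2017) before Szabo (12 Jul 2015) before Greco (26 Mar 2013) before Ibarra (22 Jun 2011).
Order: Lindqvist, Moreau, Szabo, Greco, Ibarra.

Szabo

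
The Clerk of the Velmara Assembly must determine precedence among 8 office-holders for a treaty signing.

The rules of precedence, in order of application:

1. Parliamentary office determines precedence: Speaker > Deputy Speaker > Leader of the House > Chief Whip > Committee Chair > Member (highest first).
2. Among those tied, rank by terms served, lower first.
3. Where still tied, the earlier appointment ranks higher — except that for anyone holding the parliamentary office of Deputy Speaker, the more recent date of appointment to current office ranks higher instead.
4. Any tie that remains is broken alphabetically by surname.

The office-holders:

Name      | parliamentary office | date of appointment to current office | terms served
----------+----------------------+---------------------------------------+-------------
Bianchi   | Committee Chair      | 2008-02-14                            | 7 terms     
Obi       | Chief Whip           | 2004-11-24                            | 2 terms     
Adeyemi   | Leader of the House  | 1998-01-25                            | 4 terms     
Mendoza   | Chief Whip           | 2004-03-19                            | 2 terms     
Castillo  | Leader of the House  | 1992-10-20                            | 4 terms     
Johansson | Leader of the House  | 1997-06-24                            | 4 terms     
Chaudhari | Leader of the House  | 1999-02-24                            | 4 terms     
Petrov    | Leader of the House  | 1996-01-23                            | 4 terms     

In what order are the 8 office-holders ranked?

Castillo, Petrov, Johansson, Adeyemi, Chaudhari, Mendoza, Obi, Bianchi

By parliamentary office: Castillo, Petrov, Johansson, Adeyemi and Chaudhari (Leader of the House); then Mendoza and Obi (Chief Whip); then Bianchi (Committee Chair).
Castillo, Petrov, Johansson, Adeyemi and Chaudhari all have terms served 4 terms, so the next rule applies.
Among Castillo, Petrov, Johansson, Adeyemi and Chaudhari, by date of appointment to current office (earlier first): Castillo (1992-10-20) before Petrov (1996-01-23) before Johansson (1997-06-24) before Adeyemi (1998-01-25) before Chaudhari (1999-02-24).
Mendoza and Obi both have terms served 2 terms, so the next rule applies.
Among Mendoza and Obi, by date of appointment to current office (earlier first): Mendoza (2004-03-19) before Obi (2004-11-24).
Full order: Castillo, Petrov, Johansson, Adeyemi, Chaudhari, Mendoza, Obi, Bianchi.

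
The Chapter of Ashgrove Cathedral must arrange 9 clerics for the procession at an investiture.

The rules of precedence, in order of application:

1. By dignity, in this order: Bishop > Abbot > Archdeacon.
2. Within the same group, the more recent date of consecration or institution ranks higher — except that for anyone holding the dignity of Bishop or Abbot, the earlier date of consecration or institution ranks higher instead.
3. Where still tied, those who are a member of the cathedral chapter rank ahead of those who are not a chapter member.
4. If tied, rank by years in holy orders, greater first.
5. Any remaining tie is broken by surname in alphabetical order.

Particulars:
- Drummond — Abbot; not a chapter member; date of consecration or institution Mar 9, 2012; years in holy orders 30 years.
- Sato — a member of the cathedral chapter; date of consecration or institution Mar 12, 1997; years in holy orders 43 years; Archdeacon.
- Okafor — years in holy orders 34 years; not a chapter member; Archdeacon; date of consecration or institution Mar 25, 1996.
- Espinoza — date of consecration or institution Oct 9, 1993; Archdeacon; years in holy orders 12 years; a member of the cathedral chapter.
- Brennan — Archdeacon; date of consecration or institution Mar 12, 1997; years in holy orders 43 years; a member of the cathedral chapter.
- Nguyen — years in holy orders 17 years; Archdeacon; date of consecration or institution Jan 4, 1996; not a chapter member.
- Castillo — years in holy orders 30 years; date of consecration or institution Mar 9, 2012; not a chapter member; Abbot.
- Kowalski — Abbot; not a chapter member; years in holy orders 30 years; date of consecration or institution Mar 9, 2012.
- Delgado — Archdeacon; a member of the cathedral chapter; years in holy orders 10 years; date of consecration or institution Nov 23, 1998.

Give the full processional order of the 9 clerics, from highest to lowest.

By dignity: Castillo, Drummond and Kowalski (Abbot); then Delgado, Brennan, Sato, Okafor, Nguyen and Espinoza (Archdeacon).
Castillo, Drummond and Kowalski all have date of consecration or institution Mar 9, 2012, so the next rule applies.
Castillo, Drummond and Kowalski are each not a chapter member, so the next rule applies.
Castillo, Drummond and Kowalski all have years in holy orders 30 years, so the next rule applies.
Among Castillo, Drummond and Kowalski, alphabetically by surname: Castillo before Drummond before Kowalski.
Among Delgado, Brennan, Sato, Okafor, Nguyen and Espinoza, by date of consecration or institution (later first): Delgado (Nov 23, 1998) before Brennan and Sato (Mar 12, 1997) before Okafor (Mar 25, 1996) before Nguyen (Jan 4, 1996) before Espinoza (Oct 9, 1993).
Brennan and Sato are each a member of the cathedral chapter, so the next rule applies.
Brennan and Sato both have years in holy orders 43 years, so the next rule applies.
Among Brennan and Sato, alphabetically by surname: Brennan before Sato.
Full order: Castillo, Drummond, Kowalski, Delgado, Brennan, Sato, Okafor, Nguyen, Espinoza.

Castillo, Drummond, Kowalski, Delgado, Brennan, Sato, Okafor, Nguyen, Espinoza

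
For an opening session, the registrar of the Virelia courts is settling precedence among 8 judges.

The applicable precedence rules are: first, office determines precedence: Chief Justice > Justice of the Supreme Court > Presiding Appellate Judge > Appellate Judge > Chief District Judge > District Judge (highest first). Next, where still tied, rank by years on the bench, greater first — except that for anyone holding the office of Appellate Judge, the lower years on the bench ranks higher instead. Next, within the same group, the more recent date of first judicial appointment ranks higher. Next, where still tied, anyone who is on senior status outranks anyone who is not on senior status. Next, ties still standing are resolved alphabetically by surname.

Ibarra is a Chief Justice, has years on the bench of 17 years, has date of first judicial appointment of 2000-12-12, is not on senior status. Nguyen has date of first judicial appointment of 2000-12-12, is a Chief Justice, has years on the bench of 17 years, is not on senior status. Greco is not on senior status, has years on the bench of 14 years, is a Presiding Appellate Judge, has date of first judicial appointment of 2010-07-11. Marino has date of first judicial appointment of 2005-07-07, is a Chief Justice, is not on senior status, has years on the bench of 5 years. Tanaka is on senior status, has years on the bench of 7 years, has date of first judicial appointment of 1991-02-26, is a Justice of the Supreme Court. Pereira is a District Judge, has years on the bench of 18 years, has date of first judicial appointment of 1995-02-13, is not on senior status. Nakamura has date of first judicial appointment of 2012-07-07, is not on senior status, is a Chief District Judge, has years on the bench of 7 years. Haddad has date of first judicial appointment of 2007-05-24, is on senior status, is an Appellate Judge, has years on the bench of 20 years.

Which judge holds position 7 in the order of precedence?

Nakamura

By office: Ibarra, Nguyen and Marino (Chief Justice); then Tanaka (Justice of the Supreme Court); then Greco (Presiding Appellate Judge); then Haddad (Appellate Judge); then Nakamura (Chief District Judge); then Pereira (District Judge).
Among Ibarra, Nguyen and Marino, by years on the bench (higher first): Ibarra and Nguyen (17 years) before Marino (5 years).
Ibarra and Nguyen both have date of first judicial appointment 2000-12-12, so the next rule applies.
Ibarra and Nguyen are each not on senior status, so the next rule applies.
Among Ibarra and Nguyen, alphabetically by surname: Ibarra before Nguyen.
Order: Ibarra, Nguyen, Marino, Tanaka, Greco, Haddad, Nakamura, Pereira.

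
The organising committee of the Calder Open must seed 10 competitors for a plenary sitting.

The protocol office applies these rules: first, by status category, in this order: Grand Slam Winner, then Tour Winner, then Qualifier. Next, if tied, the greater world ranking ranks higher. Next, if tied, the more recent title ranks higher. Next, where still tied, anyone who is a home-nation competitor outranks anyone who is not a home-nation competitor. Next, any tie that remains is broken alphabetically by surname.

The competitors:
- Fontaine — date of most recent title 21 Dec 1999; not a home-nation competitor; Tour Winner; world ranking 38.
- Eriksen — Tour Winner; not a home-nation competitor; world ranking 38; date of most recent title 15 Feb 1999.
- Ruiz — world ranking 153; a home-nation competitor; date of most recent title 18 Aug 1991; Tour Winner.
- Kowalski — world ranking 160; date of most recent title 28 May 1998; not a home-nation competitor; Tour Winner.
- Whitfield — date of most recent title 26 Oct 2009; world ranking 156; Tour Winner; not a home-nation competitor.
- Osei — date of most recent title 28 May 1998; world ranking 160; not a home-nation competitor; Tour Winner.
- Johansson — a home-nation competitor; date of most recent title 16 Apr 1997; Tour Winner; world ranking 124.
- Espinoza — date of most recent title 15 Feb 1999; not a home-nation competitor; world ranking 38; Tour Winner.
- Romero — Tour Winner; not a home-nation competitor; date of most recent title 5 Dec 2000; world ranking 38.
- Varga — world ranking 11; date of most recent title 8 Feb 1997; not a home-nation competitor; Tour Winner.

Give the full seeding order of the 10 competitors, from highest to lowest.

Kowalski, Osei, Whitfield, Ruiz, Johansson, Romero, Fontaine, Eriksen, Espinoza, Varga

By status category: Kowalski, Osei, Whitfield, Ruiz, Johansson, Romero, Fontaine, Eriksen, Espinoza and Varga (Tour Winner).
Among Kowalski, Osei, Whitfield, Ruiz, Johansson, Romero, Fontaine, Eriksen, Espinoza and Varga, by world ranking (higher first): Kowalski and Osei (160) before Whitfield (156) before Ruiz (153) before Johansson (124) before Romero, Fontaine, Eriksen and Espinoza (38) before Varga (11).
Kowalski and Osei both have date of most recent title 28 May 1998, so the next rule applies.
Kowalski and Osei are each not a home-nation competitor, so the next rule applies.
Among Kowalski and Osei, alphabetically by surname: Kowalski before Osei.
Among Romero, Fontaine, Eriksen and Espinoza, by date of most recent title (later first): Romero (5 Dec 2000) before Fontaine (21 Dec 1999) before Eriksen and Espinoza (15 Feb 1999).
Eriksen and Espinoza are each not a home-nation competitor, so the next rule applies.
Among Eriksen and Espinoza, alphabetically by surname: Eriksen before Espinoza.
Full order: Kowalski, Osei, Whitfield, Ruiz, Johansson, Romero, Fontaine, Eriksen, Espinoza, Varga.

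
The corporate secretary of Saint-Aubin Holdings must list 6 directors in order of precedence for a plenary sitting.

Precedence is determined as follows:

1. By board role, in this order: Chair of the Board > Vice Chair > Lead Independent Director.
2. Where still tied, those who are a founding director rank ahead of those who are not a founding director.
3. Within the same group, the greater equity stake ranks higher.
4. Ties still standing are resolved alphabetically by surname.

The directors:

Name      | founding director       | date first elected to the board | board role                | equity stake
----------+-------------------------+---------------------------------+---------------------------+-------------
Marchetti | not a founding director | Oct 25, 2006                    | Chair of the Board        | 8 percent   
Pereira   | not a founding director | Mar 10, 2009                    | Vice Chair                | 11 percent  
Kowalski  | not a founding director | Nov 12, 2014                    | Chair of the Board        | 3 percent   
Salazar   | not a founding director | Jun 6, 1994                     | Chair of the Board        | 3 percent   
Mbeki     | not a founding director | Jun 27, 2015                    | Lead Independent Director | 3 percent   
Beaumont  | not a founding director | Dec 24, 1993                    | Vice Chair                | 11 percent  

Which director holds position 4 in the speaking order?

By board role: Marchetti, Kowalski and Salazar (Chair of the Board); then Beaumont and Pereira (Vice Chair); then Mbeki (Lead Independent Director).
Marchetti, Kowalski and Salazar are each not a founding director, so the next rule applies.
Among Marchetti, Kowalski and Salazar, by equity stake (higher first): Marchetti (8 percent) before Kowalski and Salazar (3 percent).
Among Kowalski and Salazar, alphabetically by surname: Kowalski before Salazar.
Beaumont and Pereira are each not a founding director, so the next rule applies.
Beaumont and Pereira both have equity stake 11 percent, so the next rule applies.
Among Beaumont and Pereira, alphabetically by surname: Beaumont before Pereira.
Order: Marchetti, Kowalski, Salazar, Beaumont, Pereira, Mbeki.

Beaumont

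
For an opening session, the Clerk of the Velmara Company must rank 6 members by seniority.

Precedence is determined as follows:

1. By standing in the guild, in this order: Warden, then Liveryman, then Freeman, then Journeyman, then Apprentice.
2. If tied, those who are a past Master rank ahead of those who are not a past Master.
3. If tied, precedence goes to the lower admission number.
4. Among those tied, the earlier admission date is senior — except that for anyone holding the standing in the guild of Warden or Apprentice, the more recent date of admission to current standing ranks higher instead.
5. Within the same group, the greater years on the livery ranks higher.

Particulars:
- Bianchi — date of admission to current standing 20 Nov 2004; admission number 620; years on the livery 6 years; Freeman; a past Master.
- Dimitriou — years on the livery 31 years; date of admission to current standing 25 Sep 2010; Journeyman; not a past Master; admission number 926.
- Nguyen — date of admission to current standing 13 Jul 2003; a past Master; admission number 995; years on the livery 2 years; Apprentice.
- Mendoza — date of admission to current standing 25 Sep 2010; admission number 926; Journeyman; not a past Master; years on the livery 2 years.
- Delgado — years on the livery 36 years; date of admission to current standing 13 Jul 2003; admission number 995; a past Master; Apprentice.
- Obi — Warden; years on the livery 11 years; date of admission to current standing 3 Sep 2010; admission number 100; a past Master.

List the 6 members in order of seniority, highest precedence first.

By standing in the guild: Obi (Warden); then Bianchi (Freeman); then Dimitriou and Mendoza (Journeyman); then Delgado and Nguyen (Apprentice).
Dimitriou and Mendoza are each not a past Master, so the next rule applies.
Dimitriou and Mendoza both have admission number 926, so the next rule applies.
Dimitriou and Mendoza both have date of admission to current standing 25 Sep 2010, so the next rule applies.
Among Dimitriou and Mendoza, by years on the livery (higher first): Dimitriou (31 years) before Mendoza (2 years).
Delgado and Nguyen are each a past Master, so the next rule applies.
Delgado and Nguyen both have admission number 995, so the next rule applies.
Delgado and Nguyen both have date of admission to current standing 13 Jul 2003, so the next rule applies.
Among Delgado and Nguyen, by years on the livery (higher first): Delgado (36 years) before Nguyen (2 years).
Full order: Obi, Bianchi, Dimitriou, Mendoza, Delgado, Nguyen.

Obi, Bianchi, Dimitriou, Mendoza, Delgado, Nguyen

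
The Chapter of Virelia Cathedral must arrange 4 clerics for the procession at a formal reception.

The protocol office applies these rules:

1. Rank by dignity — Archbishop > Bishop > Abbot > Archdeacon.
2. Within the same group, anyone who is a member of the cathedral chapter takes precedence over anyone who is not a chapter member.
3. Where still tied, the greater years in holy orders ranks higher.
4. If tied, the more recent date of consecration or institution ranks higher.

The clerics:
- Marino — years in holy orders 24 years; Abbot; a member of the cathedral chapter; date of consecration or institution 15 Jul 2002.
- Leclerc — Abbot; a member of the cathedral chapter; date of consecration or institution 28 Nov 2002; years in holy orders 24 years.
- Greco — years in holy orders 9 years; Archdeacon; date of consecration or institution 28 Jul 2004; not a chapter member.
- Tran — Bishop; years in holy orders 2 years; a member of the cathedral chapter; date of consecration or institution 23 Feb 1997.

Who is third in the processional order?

By dignity: Tran (Bishop); then Leclerc and Marino (Abbot); then Greco (Archdeacon).
Leclerc and Marino are each a member of the cathedral chapter, so the next rule applies.
Leclerc and Marino both have years in holy orders 24 years, so the next rule applies.
Among Leclerc and Marino, by date of consecration or institution (later first): Leclerc (28 Nov 2002) before Marino (15 Jul 2002).
Order: Tran, Leclerc, Marino, Greco.

Marino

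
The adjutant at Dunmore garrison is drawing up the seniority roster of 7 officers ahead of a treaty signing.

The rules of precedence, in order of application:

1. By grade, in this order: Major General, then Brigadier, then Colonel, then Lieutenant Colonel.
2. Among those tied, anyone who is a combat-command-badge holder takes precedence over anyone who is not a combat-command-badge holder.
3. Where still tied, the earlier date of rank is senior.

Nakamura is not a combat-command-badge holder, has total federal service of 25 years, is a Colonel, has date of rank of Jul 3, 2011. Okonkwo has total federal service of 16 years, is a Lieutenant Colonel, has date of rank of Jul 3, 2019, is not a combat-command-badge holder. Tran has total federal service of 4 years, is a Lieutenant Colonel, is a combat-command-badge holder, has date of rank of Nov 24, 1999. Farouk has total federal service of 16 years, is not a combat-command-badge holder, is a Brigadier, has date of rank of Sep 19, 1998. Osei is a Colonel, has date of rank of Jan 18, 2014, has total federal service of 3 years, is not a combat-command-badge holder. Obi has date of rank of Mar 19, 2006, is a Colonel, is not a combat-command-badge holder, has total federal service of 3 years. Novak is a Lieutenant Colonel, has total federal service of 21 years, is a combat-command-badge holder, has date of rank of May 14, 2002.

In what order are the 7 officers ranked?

By grade: Farouk (Brigadier); then Obi, Nakamura and Osei (Colonel); then Tran, Novak and Okonkwo (Lieutenant Colonel).
Obi, Nakamura and Osei are each not a combat-command-badge holder, so the next rule applies.
Among Obi, Nakamura and Osei, by date of rank (earlier first): Obi (Mar 19, 2006) before Nakamura (Jul 3, 2011) before Osei (Jan 18, 2014).
Among Tran, Novak and Okonkwo, a combat-command-badge holder before not a combat-command-badge holder: Tran and Novak (a combat-command-badge holder) before Okonkwo (not a combat-command-badge holder).
Among Tran and Novak, by date of rank (earlier first): Tran (Nov 24, 1999) before Novak (May 14, 2002).
Full order: Farouk, Obi, Nakamura, Osei, Tran, Novak, Okonkwo.

Farouk, Obi, Nakamura, Osei, Tran, Novak, Okonkwo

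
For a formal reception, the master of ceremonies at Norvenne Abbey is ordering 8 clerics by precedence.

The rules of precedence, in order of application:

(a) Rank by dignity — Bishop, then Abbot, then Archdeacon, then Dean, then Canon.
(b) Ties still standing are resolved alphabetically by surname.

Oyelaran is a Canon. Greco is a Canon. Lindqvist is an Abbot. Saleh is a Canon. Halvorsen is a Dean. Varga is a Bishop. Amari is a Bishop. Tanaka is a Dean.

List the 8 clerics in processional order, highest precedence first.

By dignity: Amari and Varga (Bishop); then Lindqvist (Abbot); then Halvorsen and Tanaka (Dean); then Greco, Oyelaran and Saleh (Canon).
Among Amari and Varga, alphabetically by surname: Amari before Varga.
Among Halvorsen and Tanaka, alphabetically by surname: Halvorsen before Tanaka.
Among Greco, Oyelaran and Saleh, alphabetically by surname: Greco before Oyelaran before Saleh.
Full order: Amari, Varga, Lindqvist, Halvorsen, Tanaka, Greco, Oyelaran, Saleh.

Amari, Varga, Lindqvist, Halvorsen, Tanaka, Greco, Oyelaran, Saleh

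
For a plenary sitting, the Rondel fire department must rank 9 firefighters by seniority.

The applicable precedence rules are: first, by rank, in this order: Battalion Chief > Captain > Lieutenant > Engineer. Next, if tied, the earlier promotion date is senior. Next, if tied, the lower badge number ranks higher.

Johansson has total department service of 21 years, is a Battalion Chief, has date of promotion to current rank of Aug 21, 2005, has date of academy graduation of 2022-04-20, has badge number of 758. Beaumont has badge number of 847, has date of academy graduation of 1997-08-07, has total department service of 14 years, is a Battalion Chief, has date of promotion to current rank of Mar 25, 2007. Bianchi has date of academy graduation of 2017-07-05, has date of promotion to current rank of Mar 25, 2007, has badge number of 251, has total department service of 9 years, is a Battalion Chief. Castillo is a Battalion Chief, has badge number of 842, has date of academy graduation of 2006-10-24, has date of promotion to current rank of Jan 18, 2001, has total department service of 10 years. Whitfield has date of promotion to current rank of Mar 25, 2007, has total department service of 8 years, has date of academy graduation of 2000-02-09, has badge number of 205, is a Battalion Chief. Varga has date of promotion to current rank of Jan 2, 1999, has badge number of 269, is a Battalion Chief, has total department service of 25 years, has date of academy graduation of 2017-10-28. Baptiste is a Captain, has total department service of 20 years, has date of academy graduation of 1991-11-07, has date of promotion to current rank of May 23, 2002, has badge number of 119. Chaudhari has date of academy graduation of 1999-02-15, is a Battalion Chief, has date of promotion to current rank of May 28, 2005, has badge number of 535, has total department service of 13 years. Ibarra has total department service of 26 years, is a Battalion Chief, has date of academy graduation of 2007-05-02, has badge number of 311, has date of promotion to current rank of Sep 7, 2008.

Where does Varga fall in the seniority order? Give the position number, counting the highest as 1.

By rank: Varga, Castillo, Chaudhari, Johansson, Whitfield, Bianchi, Beaumont and Ibarra (Battalion Chief); then Baptiste (Captain).
Among Varga, Castillo, Chaudhari, Johansson, Whitfield, Bianchi, Beaumont and Ibarra, by date of promotion to current rank (earlier first): Varga (Jan 2, 1999) before Castillo (Jan 18, 2001) before Chaudhari (May 28, 2005) before Johansson (Aug 21, 2005) before Whitfield, Bianchi and Beaumont (Mar 25, 2007) before Ibarra (Sep 7, 2008).
Among Whitfield, Bianchi and Beaumont, by badge number (lower first): Whitfield (205) before Bianchi (251) before Beaumont (847).
Order: Varga, Castillo, Chaudhari, Johansson, Whitfield, Bianchi, Beaumont, Ibarra, Baptiste. So position 1.

1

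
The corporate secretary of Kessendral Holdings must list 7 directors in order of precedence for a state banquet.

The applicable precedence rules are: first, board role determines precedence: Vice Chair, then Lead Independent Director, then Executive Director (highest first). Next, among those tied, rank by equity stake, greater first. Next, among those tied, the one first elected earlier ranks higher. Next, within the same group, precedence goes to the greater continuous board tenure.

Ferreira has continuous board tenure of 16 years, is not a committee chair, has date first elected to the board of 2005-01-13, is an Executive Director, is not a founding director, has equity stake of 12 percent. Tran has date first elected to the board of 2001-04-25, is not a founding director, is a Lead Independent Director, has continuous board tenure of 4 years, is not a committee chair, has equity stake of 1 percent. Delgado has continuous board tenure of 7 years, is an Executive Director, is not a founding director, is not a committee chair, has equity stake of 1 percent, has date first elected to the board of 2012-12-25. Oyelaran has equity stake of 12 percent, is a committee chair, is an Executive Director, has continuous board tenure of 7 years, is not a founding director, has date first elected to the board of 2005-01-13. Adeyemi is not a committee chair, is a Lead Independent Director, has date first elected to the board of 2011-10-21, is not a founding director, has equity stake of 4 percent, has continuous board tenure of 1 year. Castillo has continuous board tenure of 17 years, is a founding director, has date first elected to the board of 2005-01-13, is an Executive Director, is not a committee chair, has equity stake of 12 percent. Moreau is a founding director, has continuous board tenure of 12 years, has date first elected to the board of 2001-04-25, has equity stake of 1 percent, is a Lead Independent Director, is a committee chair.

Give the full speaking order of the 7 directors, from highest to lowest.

By board role: Adeyemi, Moreau and Tran (Lead Independent Director); then Castillo, Ferreira, Oyelaran and Delgado (Executive Director).
Among Adeyemi, Moreau and Tran, by equity stake (higher first): Adeyemi (4 percent) before Moreau and Tran (1 percent).
Moreau and Tran both have date first elected to the board 2001-04-25, so the next rule applies.
Among Moreau and Tran, by continuous board tenure (higher first): Moreau (12 years) before Tran (4 years).
Among Castillo, Ferreira, Oyelaran and Delgado, by equity stake (higher first): Castillo, Ferreira and Oyelaran (12 percent) before Delgado (1 percent).
Castillo, Ferreira and Oyelaran all have date first elected to the board 2005-01-13, so the next rule applies.
Among Castillo, Ferreira and Oyelaran, by continuous board tenure (higher first): Castillo (17 years) before Ferreira (16 years) before Oyelaran (7 years).
Full order: Adeyemi, Moreau, Tran, Castillo, Ferreira, Oyelaran, Delgado.

Adeyemi, Moreau, Tran, Castillo, Ferreira, Oyelaran, Delgado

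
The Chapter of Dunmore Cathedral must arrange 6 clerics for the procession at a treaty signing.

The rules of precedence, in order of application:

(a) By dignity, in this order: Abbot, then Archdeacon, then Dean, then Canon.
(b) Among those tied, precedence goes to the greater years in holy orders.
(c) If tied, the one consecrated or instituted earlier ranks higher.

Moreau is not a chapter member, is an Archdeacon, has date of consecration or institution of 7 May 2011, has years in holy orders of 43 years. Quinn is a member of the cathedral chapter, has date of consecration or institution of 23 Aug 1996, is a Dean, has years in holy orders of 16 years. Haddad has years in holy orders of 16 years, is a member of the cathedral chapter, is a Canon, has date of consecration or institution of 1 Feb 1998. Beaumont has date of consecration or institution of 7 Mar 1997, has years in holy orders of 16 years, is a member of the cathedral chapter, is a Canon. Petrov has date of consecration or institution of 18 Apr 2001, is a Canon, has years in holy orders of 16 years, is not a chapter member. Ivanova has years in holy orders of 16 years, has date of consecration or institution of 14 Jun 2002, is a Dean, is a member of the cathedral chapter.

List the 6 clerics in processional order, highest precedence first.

By dignity: Moreau (Archdeacon); then Quinn and Ivanova (Dean); then Beaumont, Haddad and Petrov (Canon).
Quinn and Ivanova both have years in holy orders 16 years, so the next rule applies.
Among Quinn and Ivanova, by date of consecration or institution (earlier first): Quinn (23 Aug 1996) before Ivanova (14 Jun 2002).
Beaumont, Haddad and Petrov all have years in holy orders 16 years, so the next rule applies.
Among Beaumont, Haddad and Petrov, by date of consecration or institution (earlier first): Beaumont (7 Mar 1997) before Haddad (1 Feb 1998) before Petrov (18 Apr 2001).
Full order: Moreau, Quinn, Ivanova, Beaumont, Haddad, Petrov.

Moreau, Quinn, Ivanova, Beaumont, Haddad, Petrov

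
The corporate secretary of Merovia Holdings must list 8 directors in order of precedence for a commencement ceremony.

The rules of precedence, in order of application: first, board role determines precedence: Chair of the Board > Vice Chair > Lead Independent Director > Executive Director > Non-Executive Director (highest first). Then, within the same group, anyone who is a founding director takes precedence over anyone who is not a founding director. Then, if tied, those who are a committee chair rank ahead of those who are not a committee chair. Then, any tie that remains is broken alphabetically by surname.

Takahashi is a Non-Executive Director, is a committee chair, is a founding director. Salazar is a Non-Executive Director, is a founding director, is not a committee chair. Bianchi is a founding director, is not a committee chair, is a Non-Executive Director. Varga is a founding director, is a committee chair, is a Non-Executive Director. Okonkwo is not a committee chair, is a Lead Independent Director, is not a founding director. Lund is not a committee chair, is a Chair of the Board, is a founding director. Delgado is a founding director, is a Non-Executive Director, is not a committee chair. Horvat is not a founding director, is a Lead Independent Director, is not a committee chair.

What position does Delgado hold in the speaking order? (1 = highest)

By board role: Lund (Chair of the Board); then Horvat and Okonkwo (Lead Independent Director); then Takahashi, Varga, Bianchi, Delgado and Salazar (Non-Executive Director).
Horvat and Okonkwo are each not a founding director, so the next rule applies.
Horvat and Okonkwo are each not a committee chair, so the next rule applies.
Among Horvat and Okonkwo, alphabetically by surname: Horvat before Okonkwo.
Takahashi, Varga, Bianchi, Delgado and Salazar are each a founding director, so the next rule applies.
Among Takahashi, Varga, Bianchi, Delgado and Salazar, a committee chair before not a committee chair: Takahashi and Varga (a committee chair) before Bianchi, Delgado and Salazar (not a committee chair).
Among Takahashi and Varga, alphabetically by surname: Takahashi before Varga.
Among Bianchi, Delgado and Salazar, alphabetically by surname: Bianchi before Delgado before Salazar.
Order: Lund, Horvat, Okonkwo, Takahashi, Varga, Bianchi, Delgado, Salazar. So position 7.

7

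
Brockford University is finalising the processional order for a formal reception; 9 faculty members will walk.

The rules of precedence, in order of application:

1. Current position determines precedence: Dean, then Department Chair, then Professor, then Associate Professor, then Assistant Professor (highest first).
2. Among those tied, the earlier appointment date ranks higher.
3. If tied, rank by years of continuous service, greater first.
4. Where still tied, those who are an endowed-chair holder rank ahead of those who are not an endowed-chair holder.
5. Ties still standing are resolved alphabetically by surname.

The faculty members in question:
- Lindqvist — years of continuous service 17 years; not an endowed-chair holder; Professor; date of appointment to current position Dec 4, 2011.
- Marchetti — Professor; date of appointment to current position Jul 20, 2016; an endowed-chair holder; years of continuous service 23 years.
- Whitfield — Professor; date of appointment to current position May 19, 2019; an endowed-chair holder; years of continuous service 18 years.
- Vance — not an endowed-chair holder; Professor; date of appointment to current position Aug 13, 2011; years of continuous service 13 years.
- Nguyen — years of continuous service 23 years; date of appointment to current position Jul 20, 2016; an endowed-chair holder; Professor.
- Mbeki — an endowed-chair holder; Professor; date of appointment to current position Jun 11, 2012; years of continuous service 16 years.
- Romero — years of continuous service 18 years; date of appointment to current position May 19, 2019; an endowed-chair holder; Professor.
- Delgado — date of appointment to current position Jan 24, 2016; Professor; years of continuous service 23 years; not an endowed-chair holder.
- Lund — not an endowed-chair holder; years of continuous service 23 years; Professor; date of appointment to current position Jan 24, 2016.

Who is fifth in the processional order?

Lund

By current position: Vance, Lindqvist, Mbeki, Delgado, Lund, Marchetti, Nguyen, Romero and Whitfield (Professor).
Among Vance, Lindqvist, Mbeki, Delgado, Lund, Marchetti, Nguyen, Romero and Whitfield, by date of appointment to current position (earlier first): Vance (Aug 13, 2011) before Lindqvist (Dec 4, 2011) before Mbeki (Jun 11, 2012) before Delgado and Lund (Jan 24, 2016) before Marchetti and Nguyen (Jul 20, 2016) before Romero and Whitfield (May 19, 2019).
Delgado and Lund both have years of continuous service 23 years, so the next rule applies.
Delgado and Lund are each not an endowed-chair holder, so the next rule applies.
Among Delgado and Lund, alphabetically by surname: Delgado before Lund.
Marchetti and Nguyen both have years of continuous service 23 years, so the next rule applies.
Marchetti and Nguyen are each an endowed-chair holder, so the next rule applies.
Among Marchetti and Nguyen, alphabetically by surname: Marchetti before Nguyen.
Romero and Whitfield both have years of continuous service 18 years, so the next rule applies.
Romero and Whitfield are each an endowed-chair holder, so the next rule applies.
Among Romero and Whitfield, alphabetically by surname: Romero before Whitfield.
Order: Vance, Lindqvist, Mbeki, Delgado, Lund, Marchetti, Nguyen, Romero, Whitfield.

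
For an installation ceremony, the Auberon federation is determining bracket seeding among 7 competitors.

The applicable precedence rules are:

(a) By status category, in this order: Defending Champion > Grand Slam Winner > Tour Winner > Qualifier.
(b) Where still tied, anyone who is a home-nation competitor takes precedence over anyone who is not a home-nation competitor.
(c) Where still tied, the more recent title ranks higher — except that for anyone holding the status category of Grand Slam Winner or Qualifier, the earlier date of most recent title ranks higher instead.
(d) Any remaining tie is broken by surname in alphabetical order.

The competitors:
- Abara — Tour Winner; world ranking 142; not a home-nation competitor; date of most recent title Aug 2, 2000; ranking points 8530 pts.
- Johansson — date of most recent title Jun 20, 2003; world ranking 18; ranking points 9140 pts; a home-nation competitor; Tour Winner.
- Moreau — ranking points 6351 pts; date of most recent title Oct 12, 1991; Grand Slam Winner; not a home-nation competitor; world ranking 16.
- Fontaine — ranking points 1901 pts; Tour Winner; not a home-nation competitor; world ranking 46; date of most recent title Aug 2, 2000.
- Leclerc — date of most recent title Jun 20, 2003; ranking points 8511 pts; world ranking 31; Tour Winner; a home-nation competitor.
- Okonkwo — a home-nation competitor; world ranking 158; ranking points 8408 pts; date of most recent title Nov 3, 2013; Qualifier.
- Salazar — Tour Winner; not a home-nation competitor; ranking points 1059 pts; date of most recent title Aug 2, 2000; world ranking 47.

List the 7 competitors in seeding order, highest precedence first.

Moreau, Johansson, Leclerc, Abara, Fontaine, Salazar, Okonkwo

By status category: Moreau (Grand Slam Winner); then Johansson, Leclerc, Abara, Fontaine and Salazar (Tour Winner); then Okonkwo (Qualifier).
Among Johansson, Leclerc, Abara, Fontaine and Salazar, a home-nation competitor before not a home-nation competitor: Johansson and Leclerc (a home-nation competitor) before Abara, Fontaine and Salazar (not a home-nation competitor).
Johansson and Leclerc both have date of most recent title Jun 20, 2003, so the next rule applies.
Among Johansson and Leclerc, alphabetically by surname: Johansson before Leclerc.
Abara, Fontaine and Salazar all have date of most recent title Aug 2, 2000, so the next rule applies.
Among Abara, Fontaine and Salazar, alphabetically by surname: Abara before Fontaine before Salazar.
Full order: Moreau, Johansson, Leclerc, Abara, Fontaine, Salazar, Okonkwo.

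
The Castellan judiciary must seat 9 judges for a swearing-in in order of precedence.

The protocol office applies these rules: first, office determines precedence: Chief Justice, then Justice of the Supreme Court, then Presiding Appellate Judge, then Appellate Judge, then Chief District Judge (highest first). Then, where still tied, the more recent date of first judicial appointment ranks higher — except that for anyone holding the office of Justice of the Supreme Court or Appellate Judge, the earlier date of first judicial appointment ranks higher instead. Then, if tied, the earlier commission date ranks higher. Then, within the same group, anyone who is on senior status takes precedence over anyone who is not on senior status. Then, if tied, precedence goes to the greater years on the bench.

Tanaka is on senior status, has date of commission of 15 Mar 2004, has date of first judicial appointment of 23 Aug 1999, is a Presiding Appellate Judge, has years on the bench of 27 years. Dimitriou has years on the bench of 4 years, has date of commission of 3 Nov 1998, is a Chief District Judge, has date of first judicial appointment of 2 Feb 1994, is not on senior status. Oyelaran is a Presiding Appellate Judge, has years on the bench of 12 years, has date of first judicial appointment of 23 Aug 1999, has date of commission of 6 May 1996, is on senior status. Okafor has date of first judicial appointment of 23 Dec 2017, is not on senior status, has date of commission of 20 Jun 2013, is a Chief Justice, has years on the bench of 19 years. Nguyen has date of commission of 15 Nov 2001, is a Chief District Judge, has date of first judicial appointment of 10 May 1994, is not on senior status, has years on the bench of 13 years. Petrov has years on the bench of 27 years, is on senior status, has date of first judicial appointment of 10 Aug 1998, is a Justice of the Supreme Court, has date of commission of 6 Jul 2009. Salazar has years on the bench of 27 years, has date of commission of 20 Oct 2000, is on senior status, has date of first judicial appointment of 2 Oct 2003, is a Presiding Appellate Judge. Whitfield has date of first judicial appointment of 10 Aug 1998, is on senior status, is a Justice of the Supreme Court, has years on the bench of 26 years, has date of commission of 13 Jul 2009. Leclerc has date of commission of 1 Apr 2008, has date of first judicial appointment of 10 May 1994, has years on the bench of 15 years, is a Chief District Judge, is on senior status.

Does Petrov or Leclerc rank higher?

Petrov

By office: Okafor (Chief Justice); then Petrov and Whitfield (Justice of the Supreme Court); then Salazar, Oyelaran and Tanaka (Presiding Appellate Judge); then Nguyen, Leclerc and Dimitriou (Chief District Judge).
Petrov and Whitfield both have date of first judicial appointment 10 Aug 1998, so the next rule applies.
Among Petrov and Whitfield, by date of commission (earlier first): Petrov (6 Jul 2009) before Whitfield (13 Jul 2009).
Among Salazar, Oyelaran and Tanaka, by date of first judicial appointment (later first): Salazar (2 Oct 2003) before Oyelaran and Tanaka (23 Aug 1999).
Among Oyelaran and Tanaka, by date of commission (earlier first): Oyelaran (6 May 1996) before Tanaka (15 Mar 2004).
Among Nguyen, Leclerc and Dimitriou, by date of first judicial appointment (later first): Nguyen and Leclerc (10 May 1994) before Dimitriou (2 Feb 1994).
Among Nguyen and Leclerc, by date of commission (earlier first): Nguyen (15 Nov 2001) before Leclerc (1 Apr 2008).
So Petrov takes precedence.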